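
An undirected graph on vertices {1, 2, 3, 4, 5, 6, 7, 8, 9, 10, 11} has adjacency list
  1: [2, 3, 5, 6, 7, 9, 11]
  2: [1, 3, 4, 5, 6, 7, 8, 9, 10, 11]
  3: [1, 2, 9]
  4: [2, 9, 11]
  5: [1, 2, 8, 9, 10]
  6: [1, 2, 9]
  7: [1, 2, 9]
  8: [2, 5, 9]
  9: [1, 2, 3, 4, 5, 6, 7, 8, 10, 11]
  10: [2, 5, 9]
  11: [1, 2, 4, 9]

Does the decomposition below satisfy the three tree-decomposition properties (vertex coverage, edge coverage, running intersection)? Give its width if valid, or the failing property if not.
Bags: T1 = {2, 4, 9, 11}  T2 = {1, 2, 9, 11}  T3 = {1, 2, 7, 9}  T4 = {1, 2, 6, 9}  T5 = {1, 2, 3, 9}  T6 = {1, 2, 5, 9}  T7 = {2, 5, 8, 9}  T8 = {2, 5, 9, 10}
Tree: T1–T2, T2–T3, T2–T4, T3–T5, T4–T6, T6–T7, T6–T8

Yes; width 3.

Checking the three conditions: (i) the bags cover all of {1, 2, 3, 4, 5, 6, 7, 8, 9, 10, 11}; (ii) for each edge, some bag contains both endpoints; (iii) the bags containing any fixed vertex form a subtree. All hold, so the decomposition is valid with width 4 − 1 = 3.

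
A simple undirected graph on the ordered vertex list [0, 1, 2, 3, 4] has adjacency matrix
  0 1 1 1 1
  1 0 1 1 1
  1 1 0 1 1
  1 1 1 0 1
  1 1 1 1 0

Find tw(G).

4

A width-4 tree decomposition is:
Bags: B1 = {0, 1, 2, 3, 4}
Tree: (single bag)
With just one bag of size 5, the width is 5 − 1 = 4, so tw(G) ≤ 4. Conversely, {0, 1, 2, 3, 4} is a clique of size 5, and the vertices of any clique must share a bag in every tree decomposition; so some bag has ≥ 5 vertices and tw(G) ≥ 4. Therefore the treewidth is 4.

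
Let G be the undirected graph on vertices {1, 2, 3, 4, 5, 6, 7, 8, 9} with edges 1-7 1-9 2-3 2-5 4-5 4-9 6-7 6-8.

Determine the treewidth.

A width-1 tree decomposition is:
Bags: B1 = {6, 8}  B2 = {6, 7}  B3 = {1, 7}  B4 = {1, 9}  B5 = {4, 9}  B6 = {4, 5}  B7 = {2, 5}  B8 = {2, 3}
Tree: B1–B2, B2–B3, B3–B4, B4–B5, B5–B6, B6–B7, B7–B8
The largest bag has 2 vertices, giving width 1; this decomposition certifies tw(G) ≤ 1. Any graph with an edge has treewidth ≥ 1, and G has the edge 8–6. Therefore the treewidth is 1.

1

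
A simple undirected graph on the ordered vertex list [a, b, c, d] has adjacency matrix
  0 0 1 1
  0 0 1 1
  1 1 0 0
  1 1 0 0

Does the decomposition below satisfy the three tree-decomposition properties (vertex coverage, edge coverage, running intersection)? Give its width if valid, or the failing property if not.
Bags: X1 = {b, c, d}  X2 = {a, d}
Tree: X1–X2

A tree decomposition must satisfy three properties: every vertex lies in some bag; for every edge, both endpoints lie together in some bag; and for every vertex, the bags containing it form a connected subtree. Here edge (c,a) lies in no bag, so the decomposition is invalid.

No — edge (c,a) lies in no bag.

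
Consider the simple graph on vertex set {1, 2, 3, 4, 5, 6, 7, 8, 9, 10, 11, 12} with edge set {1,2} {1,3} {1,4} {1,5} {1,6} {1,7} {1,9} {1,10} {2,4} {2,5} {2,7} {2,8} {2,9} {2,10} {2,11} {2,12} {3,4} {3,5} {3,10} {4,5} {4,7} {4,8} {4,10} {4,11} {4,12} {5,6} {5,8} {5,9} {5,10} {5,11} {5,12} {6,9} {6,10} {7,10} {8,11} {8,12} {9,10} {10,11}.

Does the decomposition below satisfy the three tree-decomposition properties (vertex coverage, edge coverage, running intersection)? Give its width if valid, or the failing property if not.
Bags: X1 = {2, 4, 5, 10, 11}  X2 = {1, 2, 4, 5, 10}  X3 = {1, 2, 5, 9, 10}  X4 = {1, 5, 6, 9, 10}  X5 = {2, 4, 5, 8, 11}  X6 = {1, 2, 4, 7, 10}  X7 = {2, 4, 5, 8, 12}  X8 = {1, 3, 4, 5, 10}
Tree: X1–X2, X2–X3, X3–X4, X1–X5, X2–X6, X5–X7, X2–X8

Yes; width 4.

Every vertex of G appears in some bag (union = {1, 2, 3, 4, 5, 6, 7, 8, 9, 10, 11, 12}); every edge is covered by a bag; and for each vertex v the set of bags containing v is connected in the bag tree. The decomposition is therefore valid. The largest bag has 5 vertices, so the width is 4.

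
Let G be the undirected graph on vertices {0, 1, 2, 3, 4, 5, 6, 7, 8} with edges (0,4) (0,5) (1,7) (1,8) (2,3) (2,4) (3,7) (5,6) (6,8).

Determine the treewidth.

A width-2 tree decomposition is:
Bags: B1 = {1, 3, 7}  B2 = {1, 3, 8}  B3 = {3, 6, 8}  B4 = {3, 5, 6}  B5 = {0, 3, 5}  B6 = {0, 3, 4}  B7 = {2, 3, 4}
Tree: B1–B2, B2–B3, B3–B4, B4–B5, B5–B6, B6–B7
The largest bag has 3 vertices, giving width 2; this decomposition certifies tw(G) ≤ 2. For the lower bound, G contains the cycle 3–7–1–8–6–5–0–4–2–3, so G is not a forest; only forests have treewidth ≤ 1, hence tw(G) ≥ 2. Therefore the treewidth is 2.

2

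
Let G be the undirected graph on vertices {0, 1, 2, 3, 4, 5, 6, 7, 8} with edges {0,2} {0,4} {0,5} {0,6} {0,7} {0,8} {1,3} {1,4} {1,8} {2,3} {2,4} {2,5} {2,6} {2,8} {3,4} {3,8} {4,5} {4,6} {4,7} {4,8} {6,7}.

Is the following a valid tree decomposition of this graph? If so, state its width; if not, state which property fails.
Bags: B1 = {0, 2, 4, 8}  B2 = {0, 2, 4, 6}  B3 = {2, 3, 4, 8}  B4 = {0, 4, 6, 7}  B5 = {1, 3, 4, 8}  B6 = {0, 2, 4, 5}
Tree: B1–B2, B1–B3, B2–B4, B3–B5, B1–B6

Yes; width 3.

Vertex coverage: the bags together contain {0, 1, 2, 3, 4, 5, 6, 7, 8}, the full vertex set. Edge coverage: each edge of G has both endpoints in at least one bag. Running intersection: for every vertex, the bags containing it form a connected subtree. All three properties hold, so this is a valid tree decomposition of width max|bag| − 1 = 3, and hence tw(G) ≤ 3.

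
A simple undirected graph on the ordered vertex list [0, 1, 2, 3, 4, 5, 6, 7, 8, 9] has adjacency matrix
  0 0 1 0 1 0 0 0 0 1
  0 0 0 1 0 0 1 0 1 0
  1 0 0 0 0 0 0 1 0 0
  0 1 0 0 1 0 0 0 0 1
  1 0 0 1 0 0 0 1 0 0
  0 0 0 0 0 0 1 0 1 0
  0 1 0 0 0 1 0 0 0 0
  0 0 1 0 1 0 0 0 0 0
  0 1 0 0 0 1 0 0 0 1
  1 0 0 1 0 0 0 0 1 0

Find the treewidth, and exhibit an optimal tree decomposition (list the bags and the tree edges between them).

Treewidth 2.
One such decomposition:
Bags: B1 = {2, 4, 7}  B2 = {0, 2, 4}  B3 = {0, 3, 4}  B4 = {0, 3, 9}  B5 = {1, 3, 9}  B6 = {1, 8, 9}  B7 = {1, 6, 8}  B8 = {5, 6, 8}
Tree: B1–B2, B2–B3, B3–B4, B4–B5, B5–B6, B6–B7, B7–B8

Every bag has size at most 3, so the width is 3 − 1 = 2 and tw(G) ≤ 2. Since 7–2–0–4–7 is a cycle in G, G is not acyclic. Forests are exactly the graphs of treewidth ≤ 1, so tw(G) ≥ 2. Therefore the treewidth is 2.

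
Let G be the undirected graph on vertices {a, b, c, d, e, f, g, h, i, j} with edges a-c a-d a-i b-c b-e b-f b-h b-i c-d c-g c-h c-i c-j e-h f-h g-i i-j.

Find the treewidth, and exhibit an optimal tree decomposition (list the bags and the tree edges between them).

The largest bag has 3 vertices, giving width 2; this decomposition certifies tw(G) ≤ 2. Conversely, {b, e, h} is a clique of size 3, and the vertices of any clique must share a bag in every tree decomposition; so some bag has ≥ 3 vertices and tw(G) ≥ 2. Hence tw(G) = 2 exactly.

Treewidth 2.
One optimal decomposition is:
Bags: B1 = {c, g, i}  B2 = {c, i, j}  B3 = {a, c, i}  B4 = {a, c, d}  B5 = {b, c, i}  B6 = {b, c, h}  B7 = {b, f, h}  B8 = {b, e, h}
Tree: B1–B2, B1–B3, B3–B4, B2–B5, B5–B6, B6–B7, B6–B8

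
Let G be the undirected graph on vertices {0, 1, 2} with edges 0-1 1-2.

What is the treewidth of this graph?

1

A width-1 tree decomposition is:
Bags: B1 = {1, 2}  B2 = {0, 1}
Tree: B1–B2
Every bag has size at most 2, so the width is 2 − 1 = 1 and tw(G) ≤ 1. Any graph with an edge has treewidth ≥ 1, and G has the edge 1–2. Hence tw(G) = 1 exactly.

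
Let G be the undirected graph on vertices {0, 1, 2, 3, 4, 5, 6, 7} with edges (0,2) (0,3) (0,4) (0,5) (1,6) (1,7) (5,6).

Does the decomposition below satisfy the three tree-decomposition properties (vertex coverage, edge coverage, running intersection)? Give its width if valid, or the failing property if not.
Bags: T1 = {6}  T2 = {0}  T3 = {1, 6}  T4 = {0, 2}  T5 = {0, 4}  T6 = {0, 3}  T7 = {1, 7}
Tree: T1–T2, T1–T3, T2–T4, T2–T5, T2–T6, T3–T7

No — vertex 5 appears in no bag.

A tree decomposition must satisfy three properties: every vertex lies in some bag; for every edge, both endpoints lie together in some bag; and for every vertex, the bags containing it form a connected subtree. Here vertex 5 appears in no bag, so the decomposition is invalid.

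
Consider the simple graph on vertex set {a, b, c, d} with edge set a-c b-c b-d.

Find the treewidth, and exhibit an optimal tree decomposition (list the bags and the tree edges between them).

Treewidth 1.
One such decomposition:
Bags: B1 = {b, c}  B2 = {b, d}  B3 = {a, c}
Tree: B1–B2, B1–B3

Every bag has size at most 2, so the width is 2 − 1 = 1 and tw(G) ≤ 1. G has an edge, so its treewidth is at least 1. Hence tw(G) = 1 exactly.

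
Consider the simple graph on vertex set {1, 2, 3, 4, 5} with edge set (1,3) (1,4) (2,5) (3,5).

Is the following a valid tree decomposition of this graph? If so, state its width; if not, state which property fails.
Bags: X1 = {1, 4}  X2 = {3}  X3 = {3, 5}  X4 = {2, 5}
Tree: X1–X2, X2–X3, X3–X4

No — edge (1,3) lies in no bag.

A tree decomposition must satisfy three properties: every vertex lies in some bag; for every edge, both endpoints lie together in some bag; and for every vertex, the bags containing it form a connected subtree. Here edge (1,3) lies in no bag, so the decomposition is invalid.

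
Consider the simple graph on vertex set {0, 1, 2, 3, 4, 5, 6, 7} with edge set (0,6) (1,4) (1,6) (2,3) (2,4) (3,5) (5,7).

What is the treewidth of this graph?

1

A width-1 tree decomposition is:
Bags: B1 = {5, 7}  B2 = {3, 5}  B3 = {2, 3}  B4 = {2, 4}  B5 = {1, 4}  B6 = {1, 6}  B7 = {0, 6}
Tree: B1–B2, B2–B3, B3–B4, B4–B5, B5–B6, B6–B7
The largest bag has 2 vertices, giving width 1; this decomposition certifies tw(G) ≤ 1. Any graph with an edge has treewidth ≥ 1, and G has the edge 7–5. Combining the bounds, tw(G) = 1.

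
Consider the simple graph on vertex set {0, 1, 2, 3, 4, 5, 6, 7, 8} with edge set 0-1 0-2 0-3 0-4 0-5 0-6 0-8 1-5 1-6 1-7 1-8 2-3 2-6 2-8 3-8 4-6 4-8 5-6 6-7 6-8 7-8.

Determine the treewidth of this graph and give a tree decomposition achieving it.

Treewidth 3.
One optimal decomposition is:
Bags: B1 = {0, 1, 6, 8}  B2 = {0, 4, 6, 8}  B3 = {0, 1, 5, 6}  B4 = {1, 6, 7, 8}  B5 = {0, 2, 6, 8}  B6 = {0, 2, 3, 8}
Tree: B1–B2, B1–B3, B1–B4, B1–B5, B5–B6

The largest bag has 4 vertices, giving width 3; this decomposition certifies tw(G) ≤ 3. On the other hand G contains the 4-clique {0, 2, 3, 8}. A clique must lie in a single bag of any decomposition, so no decomposition can have width below 3. Therefore the treewidth is 3.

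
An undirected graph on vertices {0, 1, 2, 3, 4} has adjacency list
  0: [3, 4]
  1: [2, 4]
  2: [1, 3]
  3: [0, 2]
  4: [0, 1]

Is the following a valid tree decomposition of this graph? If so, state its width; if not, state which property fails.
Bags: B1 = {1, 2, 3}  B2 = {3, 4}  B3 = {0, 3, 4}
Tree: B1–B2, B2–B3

No — edge (1,4) lies in no bag.

A tree decomposition must satisfy three properties: every vertex lies in some bag; for every edge, both endpoints lie together in some bag; and for every vertex, the bags containing it form a connected subtree. Here edge (1,4) lies in no bag, so the decomposition is invalid.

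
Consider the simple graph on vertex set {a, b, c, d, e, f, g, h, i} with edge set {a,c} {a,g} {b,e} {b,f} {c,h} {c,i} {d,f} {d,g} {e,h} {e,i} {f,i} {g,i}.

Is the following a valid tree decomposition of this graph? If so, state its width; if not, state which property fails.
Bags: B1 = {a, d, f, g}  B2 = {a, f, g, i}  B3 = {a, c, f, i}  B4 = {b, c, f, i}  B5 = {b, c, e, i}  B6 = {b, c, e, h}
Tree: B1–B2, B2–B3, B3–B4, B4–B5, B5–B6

Every vertex of G appears in some bag (union = {a, b, c, d, e, f, g, h, i}); every edge is covered by a bag; and for each vertex v the set of bags containing v is connected in the bag tree. The decomposition is therefore valid. The largest bag has 4 vertices, so the width is 3.

Yes; width 3.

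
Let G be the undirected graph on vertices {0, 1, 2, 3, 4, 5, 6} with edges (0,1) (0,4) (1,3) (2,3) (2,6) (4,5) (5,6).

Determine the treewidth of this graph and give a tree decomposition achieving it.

Each bag holds 3 vertices, so the decomposition has width 2, which upper-bounds the treewidth. Since 3–1–0–4–5–6–2–3 is a cycle in G, G is not acyclic. Forests are exactly the graphs of treewidth ≤ 1, so tw(G) ≥ 2. Therefore the treewidth is 2.

Treewidth 2.
One such decomposition:
Bags: B1 = {0, 1, 3}  B2 = {0, 3, 4}  B3 = {3, 4, 5}  B4 = {3, 5, 6}  B5 = {2, 3, 6}
Tree: B1–B2, B2–B3, B3–B4, B4–B5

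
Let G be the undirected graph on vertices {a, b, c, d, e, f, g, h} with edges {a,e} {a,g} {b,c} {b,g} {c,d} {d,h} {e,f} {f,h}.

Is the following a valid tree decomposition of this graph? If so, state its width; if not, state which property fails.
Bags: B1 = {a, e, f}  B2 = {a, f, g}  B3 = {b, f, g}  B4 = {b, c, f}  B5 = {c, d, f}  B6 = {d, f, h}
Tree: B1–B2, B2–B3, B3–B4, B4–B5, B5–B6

Yes; width 2.

Every vertex of G appears in some bag (union = {a, b, c, d, e, f, g, h}); every edge is covered by a bag; and for each vertex v the set of bags containing v is connected in the bag tree. The decomposition is therefore valid. The largest bag has 3 vertices, so the width is 2.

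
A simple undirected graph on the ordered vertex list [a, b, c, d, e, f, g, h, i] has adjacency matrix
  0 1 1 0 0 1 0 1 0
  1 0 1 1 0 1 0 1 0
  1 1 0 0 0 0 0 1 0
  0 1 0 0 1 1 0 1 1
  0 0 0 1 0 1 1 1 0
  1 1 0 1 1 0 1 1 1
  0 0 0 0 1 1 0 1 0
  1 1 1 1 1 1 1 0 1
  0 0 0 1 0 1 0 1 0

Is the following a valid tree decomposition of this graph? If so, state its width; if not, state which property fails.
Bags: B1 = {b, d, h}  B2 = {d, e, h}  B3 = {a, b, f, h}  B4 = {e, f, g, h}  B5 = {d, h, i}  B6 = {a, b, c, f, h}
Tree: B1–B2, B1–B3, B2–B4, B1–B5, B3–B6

A tree decomposition must satisfy three properties: every vertex lies in some bag; for every edge, both endpoints lie together in some bag; and for every vertex, the bags containing it form a connected subtree. Here edge (f,d) lies in no bag, so the decomposition is invalid.

No — edge (f,d) lies in no bag.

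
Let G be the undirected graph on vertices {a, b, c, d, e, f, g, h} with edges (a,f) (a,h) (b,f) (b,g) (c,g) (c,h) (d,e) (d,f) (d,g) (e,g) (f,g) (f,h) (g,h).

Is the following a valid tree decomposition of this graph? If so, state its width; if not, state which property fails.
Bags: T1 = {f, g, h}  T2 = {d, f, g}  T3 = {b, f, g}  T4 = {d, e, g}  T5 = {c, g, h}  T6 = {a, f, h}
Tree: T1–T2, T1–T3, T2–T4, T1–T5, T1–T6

Yes; width 2.

Checking the three conditions: (i) the bags cover all of {a, b, c, d, e, f, g, h}; (ii) for each edge, some bag contains both endpoints; (iii) the bags containing any fixed vertex form a subtree. All hold, so the decomposition is valid with width 3 − 1 = 2.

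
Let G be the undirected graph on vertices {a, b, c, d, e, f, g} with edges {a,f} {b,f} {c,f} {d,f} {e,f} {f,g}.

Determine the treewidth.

A width-1 tree decomposition is:
Bags: B1 = {f, g}  B2 = {e, f}  B3 = {a, f}  B4 = {b, f}  B5 = {c, f}  B6 = {d, f}
Tree: B1–B2, B1–B3, B1–B4, B3–B5, B3–B6
The largest bag has 2 vertices, giving width 1; this decomposition certifies tw(G) ≤ 1. Since G has at least one edge (e.g. f–g), it is not an edgeless graph, so tw(G) ≥ 1. Therefore the treewidth is 1.

1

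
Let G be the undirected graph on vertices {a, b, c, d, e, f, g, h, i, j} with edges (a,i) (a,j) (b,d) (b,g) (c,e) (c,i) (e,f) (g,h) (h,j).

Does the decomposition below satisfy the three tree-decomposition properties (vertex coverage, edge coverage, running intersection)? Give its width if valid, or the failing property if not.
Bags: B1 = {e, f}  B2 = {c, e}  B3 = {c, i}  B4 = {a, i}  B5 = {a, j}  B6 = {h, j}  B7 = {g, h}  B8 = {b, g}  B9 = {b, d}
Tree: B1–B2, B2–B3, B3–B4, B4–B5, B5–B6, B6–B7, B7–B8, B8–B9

Vertex coverage: the bags together contain {a, b, c, d, e, f, g, h, i, j}, the full vertex set. Edge coverage: each edge of G has both endpoints in at least one bag. Running intersection: for every vertex, the bags containing it form a connected subtree. All three properties hold, so this is a valid tree decomposition of width max|bag| − 1 = 1, and hence tw(G) ≤ 1.

Yes; width 1.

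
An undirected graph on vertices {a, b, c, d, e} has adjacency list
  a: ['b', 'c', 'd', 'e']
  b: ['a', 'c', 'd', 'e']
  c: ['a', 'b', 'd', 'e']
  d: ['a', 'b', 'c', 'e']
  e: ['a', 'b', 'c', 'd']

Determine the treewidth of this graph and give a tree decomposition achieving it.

With just one bag of size 5, the width is 5 − 1 = 4, so tw(G) ≤ 4. On the other hand G contains the 5-clique {a, b, c, d, e}. A clique must lie in a single bag of any decomposition, so no decomposition can have width below 4. Hence tw(G) = 4 exactly.

Treewidth 4.
Bags: B1 = {a, b, c, d, e}
Tree: (single bag)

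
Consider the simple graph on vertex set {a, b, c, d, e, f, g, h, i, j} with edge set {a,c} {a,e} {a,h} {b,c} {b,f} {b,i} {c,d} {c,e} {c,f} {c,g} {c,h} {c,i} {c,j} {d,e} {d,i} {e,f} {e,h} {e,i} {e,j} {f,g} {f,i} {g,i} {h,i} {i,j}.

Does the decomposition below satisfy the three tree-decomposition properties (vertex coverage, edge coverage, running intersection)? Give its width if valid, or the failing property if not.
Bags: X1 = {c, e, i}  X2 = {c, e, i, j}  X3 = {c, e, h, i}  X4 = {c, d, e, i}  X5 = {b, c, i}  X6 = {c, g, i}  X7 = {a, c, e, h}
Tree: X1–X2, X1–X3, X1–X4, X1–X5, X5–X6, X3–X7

A tree decomposition must satisfy three properties: every vertex lies in some bag; for every edge, both endpoints lie together in some bag; and for every vertex, the bags containing it form a connected subtree. Here vertex f appears in no bag, so the decomposition is invalid.

No — vertex f appears in no bag.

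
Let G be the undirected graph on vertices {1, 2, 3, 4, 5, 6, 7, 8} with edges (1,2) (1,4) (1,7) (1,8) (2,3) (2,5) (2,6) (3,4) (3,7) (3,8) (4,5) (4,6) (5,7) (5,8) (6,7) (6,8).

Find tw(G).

4

A width-4 tree decomposition is:
Bags: B1 = {2, 4, 5, 7, 8}  B2 = {1, 2, 4, 7, 8}  B3 = {2, 3, 4, 7, 8}  B4 = {2, 4, 6, 7, 8}
Tree: B1–B2, B2–B3, B3–B4
The largest bag has 5 vertices, giving width 4; this decomposition certifies tw(G) ≤ 4. For the lower bound: the 5 vertex sets {4,5}, {1,7}, {2,3}, {8}, {6} are disjoint, each induces a connected subgraph, and every pair is joined by at least one edge of G. Contracting each set to a single vertex therefore yields K_{5} as a minor, and since treewidth is minor-monotone, tw(G) ≥ tw(K_{5}) = 4. The upper and lower bounds meet at 4, so that is the treewidth.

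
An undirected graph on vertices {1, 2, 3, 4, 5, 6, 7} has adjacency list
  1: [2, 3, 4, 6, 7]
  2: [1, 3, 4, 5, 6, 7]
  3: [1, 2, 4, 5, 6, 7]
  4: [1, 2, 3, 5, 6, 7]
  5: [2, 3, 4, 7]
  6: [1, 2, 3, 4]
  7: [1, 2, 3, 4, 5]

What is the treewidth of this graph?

4

A width-4 tree decomposition is:
Bags: B1 = {2, 3, 4, 5, 7}  B2 = {1, 2, 3, 4, 7}  B3 = {1, 2, 3, 4, 6}
Tree: B1–B2, B2–B3
Every bag has size at most 5, so the width is 5 − 1 = 4 and tw(G) ≤ 4. On the other hand G contains the 5-clique {1, 2, 3, 4, 6}. A clique must lie in a single bag of any decomposition, so no decomposition can have width below 4. Combining the bounds, tw(G) = 4.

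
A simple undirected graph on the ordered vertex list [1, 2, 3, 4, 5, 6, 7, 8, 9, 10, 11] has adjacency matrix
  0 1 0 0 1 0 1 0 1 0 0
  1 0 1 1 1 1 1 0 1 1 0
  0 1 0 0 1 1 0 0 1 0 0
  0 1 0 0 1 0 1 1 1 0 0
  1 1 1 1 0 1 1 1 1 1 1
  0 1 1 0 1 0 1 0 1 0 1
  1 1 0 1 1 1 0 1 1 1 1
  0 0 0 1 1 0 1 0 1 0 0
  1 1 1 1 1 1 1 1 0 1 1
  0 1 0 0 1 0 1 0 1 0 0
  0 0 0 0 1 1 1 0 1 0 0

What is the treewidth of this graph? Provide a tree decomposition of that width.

Treewidth 4.
Bags: B1 = {2, 4, 5, 7, 9}  B2 = {2, 5, 6, 7, 9}  B3 = {1, 2, 5, 7, 9}  B4 = {5, 6, 7, 9, 11}  B5 = {4, 5, 7, 8, 9}  B6 = {2, 3, 5, 6, 9}  B7 = {2, 5, 7, 9, 10}
Tree: B1–B2, B1–B3, B2–B4, B1–B5, B2–B6, B2–B7

Every bag has size at most 5, so the width is 5 − 1 = 4 and tw(G) ≤ 4. On the other hand G contains the 5-clique {2, 3, 5, 6, 9}. A clique must lie in a single bag of any decomposition, so no decomposition can have width below 4. Hence tw(G) = 4 exactly.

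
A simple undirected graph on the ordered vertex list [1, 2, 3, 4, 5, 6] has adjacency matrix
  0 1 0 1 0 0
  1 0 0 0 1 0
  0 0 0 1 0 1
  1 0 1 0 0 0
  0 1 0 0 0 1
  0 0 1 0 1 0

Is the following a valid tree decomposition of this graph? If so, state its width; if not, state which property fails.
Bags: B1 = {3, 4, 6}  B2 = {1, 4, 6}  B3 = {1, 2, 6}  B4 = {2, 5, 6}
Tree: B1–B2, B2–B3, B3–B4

Yes; width 2.

Vertex coverage: the bags together contain {1, 2, 3, 4, 5, 6}, the full vertex set. Edge coverage: each edge of G has both endpoints in at least one bag. Running intersection: for every vertex, the bags containing it form a connected subtree. All three properties hold, so this is a valid tree decomposition of width max|bag| − 1 = 2, and hence tw(G) ≤ 2.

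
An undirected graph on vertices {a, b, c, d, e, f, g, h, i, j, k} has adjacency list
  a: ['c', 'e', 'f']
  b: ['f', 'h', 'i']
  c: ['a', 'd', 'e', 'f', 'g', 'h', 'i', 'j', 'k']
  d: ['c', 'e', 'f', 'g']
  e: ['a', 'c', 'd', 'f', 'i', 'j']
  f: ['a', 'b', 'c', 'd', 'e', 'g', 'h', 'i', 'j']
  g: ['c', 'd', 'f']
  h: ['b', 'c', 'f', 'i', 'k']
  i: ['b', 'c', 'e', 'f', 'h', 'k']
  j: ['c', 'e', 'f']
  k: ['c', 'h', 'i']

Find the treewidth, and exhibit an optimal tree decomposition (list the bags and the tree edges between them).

Every bag has size at most 4, so the width is 4 − 1 = 3 and tw(G) ≤ 3. Conversely, {c, d, f, g} is a clique of size 4, and the vertices of any clique must share a bag in every tree decomposition; so some bag has ≥ 4 vertices and tw(G) ≥ 3. Therefore the treewidth is 3.

Treewidth 3.
Bags: B1 = {c, e, f, i}  B2 = {c, f, h, i}  B3 = {c, h, i, k}  B4 = {c, d, e, f}  B5 = {c, d, f, g}  B6 = {b, f, h, i}  B7 = {a, c, e, f}  B8 = {c, e, f, j}
Tree: B1–B2, B2–B3, B1–B4, B4–B5, B2–B6, B4–B7, B1–B8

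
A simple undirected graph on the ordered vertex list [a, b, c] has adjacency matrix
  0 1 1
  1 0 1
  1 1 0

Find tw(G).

A width-2 tree decomposition is:
Bags: B1 = {a, b, c}
Tree: (single bag)
A single bag containing all 3 vertices is trivially a valid decomposition of width 2. For the lower bound, the 3 vertices {a, b, c} are pairwise adjacent, and any tree decomposition puts a clique entirely inside one bag — forcing width ≥ 2. Therefore the treewidth is 2.

2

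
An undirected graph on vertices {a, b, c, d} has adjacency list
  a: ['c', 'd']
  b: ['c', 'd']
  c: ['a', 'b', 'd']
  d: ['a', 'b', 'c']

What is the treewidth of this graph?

2

A width-2 tree decomposition is:
Bags: B1 = {b, c, d}  B2 = {a, c, d}
Tree: B1–B2
Each bag holds 3 vertices, so the decomposition has width 2, which upper-bounds the treewidth. Conversely, {a, c, d} is a clique of size 3, and the vertices of any clique must share a bag in every tree decomposition; so some bag has ≥ 3 vertices and tw(G) ≥ 2. Hence tw(G) = 2 exactly.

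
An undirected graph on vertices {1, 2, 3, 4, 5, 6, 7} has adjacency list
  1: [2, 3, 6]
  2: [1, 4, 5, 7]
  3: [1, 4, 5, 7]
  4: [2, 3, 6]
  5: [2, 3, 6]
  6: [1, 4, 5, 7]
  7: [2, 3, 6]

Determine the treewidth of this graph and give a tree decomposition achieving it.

The largest bag has 4 vertices, giving width 3; this decomposition certifies tw(G) ≤ 3. For the lower bound: the 4 vertex sets {1,6}, {3,7}, {2}, {4} are disjoint, each induces a connected subgraph, and every pair is joined by at least one edge of G. Contracting each set to a single vertex therefore yields K_{4} as a minor, and since treewidth is minor-monotone, tw(G) ≥ tw(K_{4}) = 3. Hence tw(G) = 3 exactly.

Treewidth 3.
One optimal decomposition is:
Bags: B1 = {1, 2, 3, 6}  B2 = {2, 3, 6, 7}  B3 = {2, 3, 4, 6}  B4 = {2, 3, 5, 6}
Tree: B1–B2, B2–B3, B3–B4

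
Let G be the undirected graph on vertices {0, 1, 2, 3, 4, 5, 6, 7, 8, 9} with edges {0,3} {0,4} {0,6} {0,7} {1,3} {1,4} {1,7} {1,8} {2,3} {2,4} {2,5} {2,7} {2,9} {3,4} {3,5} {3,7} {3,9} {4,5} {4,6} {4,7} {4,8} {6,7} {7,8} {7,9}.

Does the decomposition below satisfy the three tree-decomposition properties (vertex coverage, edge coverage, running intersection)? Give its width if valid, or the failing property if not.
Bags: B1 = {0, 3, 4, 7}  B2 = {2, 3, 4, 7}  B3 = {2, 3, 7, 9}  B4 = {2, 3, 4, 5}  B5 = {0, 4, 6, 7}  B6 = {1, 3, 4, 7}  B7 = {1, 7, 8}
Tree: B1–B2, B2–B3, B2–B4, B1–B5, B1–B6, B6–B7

A tree decomposition must satisfy three properties: every vertex lies in some bag; for every edge, both endpoints lie together in some bag; and for every vertex, the bags containing it form a connected subtree. Here edge (4,8) lies in no bag, so the decomposition is invalid.

No — edge (4,8) lies in no bag.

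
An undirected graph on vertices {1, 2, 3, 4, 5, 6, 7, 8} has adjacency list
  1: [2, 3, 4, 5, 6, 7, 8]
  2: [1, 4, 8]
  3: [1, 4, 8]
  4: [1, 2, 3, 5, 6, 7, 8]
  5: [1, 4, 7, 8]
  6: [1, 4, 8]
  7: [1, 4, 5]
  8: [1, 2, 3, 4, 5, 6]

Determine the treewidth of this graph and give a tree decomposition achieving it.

The largest bag has 4 vertices, giving width 3; this decomposition certifies tw(G) ≤ 3. For the lower bound, the 4 vertices {1, 2, 4, 8} are pairwise adjacent, and any tree decomposition puts a clique entirely inside one bag — forcing width ≥ 3. The upper and lower bounds meet at 3, so that is the treewidth.

Treewidth 3.
One optimal decomposition is:
Bags: B1 = {1, 4, 6, 8}  B2 = {1, 4, 5, 8}  B3 = {1, 3, 4, 8}  B4 = {1, 4, 5, 7}  B5 = {1, 2, 4, 8}
Tree: B1–B2, B2–B3, B2–B4, B1–B5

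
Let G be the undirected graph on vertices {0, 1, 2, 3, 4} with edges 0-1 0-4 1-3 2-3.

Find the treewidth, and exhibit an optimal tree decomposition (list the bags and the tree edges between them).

Treewidth 1.
One optimal decomposition is:
Bags: B1 = {1, 3}  B2 = {0, 1}  B3 = {0, 4}  B4 = {2, 3}
Tree: B1–B2, B2–B3, B1–B4

The largest bag has 2 vertices, giving width 1; this decomposition certifies tw(G) ≤ 1. Any graph with an edge has treewidth ≥ 1, and G has the edge 1–3. The upper and lower bounds meet at 1, so that is the treewidth.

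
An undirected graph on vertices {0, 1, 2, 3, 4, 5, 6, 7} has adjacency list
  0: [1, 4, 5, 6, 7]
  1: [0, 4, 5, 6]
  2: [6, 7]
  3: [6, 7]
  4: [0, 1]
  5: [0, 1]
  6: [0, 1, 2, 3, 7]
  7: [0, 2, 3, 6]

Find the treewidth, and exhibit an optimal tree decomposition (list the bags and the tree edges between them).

Every bag has size at most 3, so the width is 3 − 1 = 2 and tw(G) ≤ 2. On the other hand G contains the 3-clique {0, 1, 4}. A clique must lie in a single bag of any decomposition, so no decomposition can have width below 2. The upper and lower bounds meet at 2, so that is the treewidth.

Treewidth 2.
One such decomposition:
Bags: B1 = {3, 6, 7}  B2 = {2, 6, 7}  B3 = {0, 6, 7}  B4 = {0, 1, 6}  B5 = {0, 1, 4}  B6 = {0, 1, 5}
Tree: B1–B2, B2–B3, B3–B4, B4–B5, B5–B6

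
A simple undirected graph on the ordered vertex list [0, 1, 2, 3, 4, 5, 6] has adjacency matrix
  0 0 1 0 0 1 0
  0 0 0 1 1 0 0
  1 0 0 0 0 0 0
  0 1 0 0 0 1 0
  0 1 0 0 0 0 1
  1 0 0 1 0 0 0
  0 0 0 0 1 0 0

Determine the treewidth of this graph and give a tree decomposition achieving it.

Treewidth 1.
One optimal decomposition is:
Bags: B1 = {4, 6}  B2 = {1, 4}  B3 = {1, 3}  B4 = {3, 5}  B5 = {0, 5}  B6 = {0, 2}
Tree: B1–B2, B2–B3, B3–B4, B4–B5, B5–B6

Every bag has size at most 2, so the width is 2 − 1 = 1 and tw(G) ≤ 1. Any graph with an edge has treewidth ≥ 1, and G has the edge 6–4. Hence tw(G) = 1 exactly.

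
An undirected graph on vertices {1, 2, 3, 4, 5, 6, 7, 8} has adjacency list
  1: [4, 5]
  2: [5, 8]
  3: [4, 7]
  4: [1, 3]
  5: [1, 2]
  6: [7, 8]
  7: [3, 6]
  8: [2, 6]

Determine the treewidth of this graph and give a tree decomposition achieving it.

Every bag has size at most 3, so the width is 3 − 1 = 2 and tw(G) ≤ 2. For the lower bound, G contains the cycle 6–8–2–5–1–4–3–7–6, so G is not a forest; only forests have treewidth ≤ 1, hence tw(G) ≥ 2. Therefore the treewidth is 2.

Treewidth 2.
One such decomposition:
Bags: B1 = {2, 6, 8}  B2 = {2, 5, 6}  B3 = {1, 5, 6}  B4 = {1, 4, 6}  B5 = {3, 4, 6}  B6 = {3, 6, 7}
Tree: B1–B2, B2–B3, B3–B4, B4–B5, B5–B6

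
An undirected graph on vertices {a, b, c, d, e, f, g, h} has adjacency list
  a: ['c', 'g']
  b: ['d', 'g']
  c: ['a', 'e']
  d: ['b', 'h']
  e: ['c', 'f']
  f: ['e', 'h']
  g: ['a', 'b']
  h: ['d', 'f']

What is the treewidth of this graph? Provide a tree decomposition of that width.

Each bag holds 3 vertices, so the decomposition has width 2, which upper-bounds the treewidth. For the lower bound, G contains the cycle d–h–f–e–c–a–g–b–d, so G is not a forest; only forests have treewidth ≤ 1, hence tw(G) ≥ 2. Therefore the treewidth is 2.

Treewidth 2.
Bags: B1 = {d, f, h}  B2 = {d, e, f}  B3 = {c, d, e}  B4 = {a, c, d}  B5 = {a, d, g}  B6 = {b, d, g}
Tree: B1–B2, B2–B3, B3–B4, B4–B5, B5–B6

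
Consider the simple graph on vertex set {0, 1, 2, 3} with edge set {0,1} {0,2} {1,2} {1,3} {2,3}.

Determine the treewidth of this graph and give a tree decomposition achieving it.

Treewidth 2.
One such decomposition:
Bags: B1 = {0, 1, 2}  B2 = {1, 2, 3}
Tree: B1–B2

Every bag has size at most 3, so the width is 3 − 1 = 2 and tw(G) ≤ 2. For the lower bound, the 3 vertices {0, 1, 2} are pairwise adjacent, and any tree decomposition puts a clique entirely inside one bag — forcing width ≥ 2. Therefore the treewidth is 2.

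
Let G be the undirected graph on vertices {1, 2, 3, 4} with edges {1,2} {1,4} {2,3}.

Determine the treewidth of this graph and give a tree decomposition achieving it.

The largest bag has 2 vertices, giving width 1; this decomposition certifies tw(G) ≤ 1. Since G has at least one edge (e.g. 4–1), it is not an edgeless graph, so tw(G) ≥ 1. Therefore the treewidth is 1.

Treewidth 1.
Bags: B1 = {1, 4}  B2 = {1, 2}  B3 = {2, 3}
Tree: B1–B2, B2–B3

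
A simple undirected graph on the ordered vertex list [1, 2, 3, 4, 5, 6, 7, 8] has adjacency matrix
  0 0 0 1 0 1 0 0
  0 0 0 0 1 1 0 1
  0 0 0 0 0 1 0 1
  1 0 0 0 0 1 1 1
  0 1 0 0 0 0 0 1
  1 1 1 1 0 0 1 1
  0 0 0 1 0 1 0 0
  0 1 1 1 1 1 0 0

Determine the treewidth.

A width-2 tree decomposition is:
Bags: B1 = {4, 6, 8}  B2 = {2, 6, 8}  B3 = {3, 6, 8}  B4 = {2, 5, 8}  B5 = {1, 4, 6}  B6 = {4, 6, 7}
Tree: B1–B2, B1–B3, B2–B4, B1–B5, B1–B6
Every bag has size at most 3, so the width is 3 − 1 = 2 and tw(G) ≤ 2. On the other hand G contains the 3-clique {2, 5, 8}. A clique must lie in a single bag of any decomposition, so no decomposition can have width below 2. The upper and lower bounds meet at 2, so that is the treewidth.

2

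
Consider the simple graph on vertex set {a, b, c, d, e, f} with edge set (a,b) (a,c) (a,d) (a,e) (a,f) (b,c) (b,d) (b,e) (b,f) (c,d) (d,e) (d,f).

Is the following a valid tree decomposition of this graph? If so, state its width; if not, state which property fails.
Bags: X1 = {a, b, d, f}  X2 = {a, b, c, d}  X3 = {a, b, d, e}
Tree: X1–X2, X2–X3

Every vertex of G appears in some bag (union = {a, b, c, d, e, f}); every edge is covered by a bag; and for each vertex v the set of bags containing v is connected in the bag tree. The decomposition is therefore valid. The largest bag has 4 vertices, so the width is 3.

Yes; width 3.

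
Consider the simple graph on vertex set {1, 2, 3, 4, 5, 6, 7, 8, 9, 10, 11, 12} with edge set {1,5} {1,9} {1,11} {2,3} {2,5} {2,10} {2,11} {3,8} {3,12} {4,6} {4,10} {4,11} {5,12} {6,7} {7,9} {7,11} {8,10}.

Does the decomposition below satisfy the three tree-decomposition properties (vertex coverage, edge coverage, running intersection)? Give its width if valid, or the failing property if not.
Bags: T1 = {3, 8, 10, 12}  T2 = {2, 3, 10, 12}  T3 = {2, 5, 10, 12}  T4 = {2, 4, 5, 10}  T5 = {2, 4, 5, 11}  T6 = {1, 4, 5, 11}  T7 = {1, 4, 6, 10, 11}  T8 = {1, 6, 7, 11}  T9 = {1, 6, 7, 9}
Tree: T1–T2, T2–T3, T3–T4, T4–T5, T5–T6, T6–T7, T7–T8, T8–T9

No — bags containing vertex 10 are not connected in the tree.

A tree decomposition must satisfy three properties: every vertex lies in some bag; for every edge, both endpoints lie together in some bag; and for every vertex, the bags containing it form a connected subtree. Here bags containing vertex 10 are not connected in the tree, so the decomposition is invalid.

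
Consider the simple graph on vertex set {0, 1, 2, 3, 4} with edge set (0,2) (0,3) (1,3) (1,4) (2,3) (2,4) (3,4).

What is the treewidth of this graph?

A width-2 tree decomposition is:
Bags: B1 = {0, 2, 3}  B2 = {2, 3, 4}  B3 = {1, 3, 4}
Tree: B1–B2, B2–B3
Every bag has size at most 3, so the width is 3 − 1 = 2 and tw(G) ≤ 2. On the other hand G contains the 3-clique {1, 3, 4}. A clique must lie in a single bag of any decomposition, so no decomposition can have width below 2. Combining the bounds, tw(G) = 2.

2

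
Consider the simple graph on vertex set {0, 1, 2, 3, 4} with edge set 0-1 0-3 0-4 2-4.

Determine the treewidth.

A width-1 tree decomposition is:
Bags: B1 = {0, 3}  B2 = {0, 4}  B3 = {0, 1}  B4 = {2, 4}
Tree: B1–B2, B2–B3, B2–B4
The largest bag has 2 vertices, giving width 1; this decomposition certifies tw(G) ≤ 1. Since G has at least one edge (e.g. 0–3), it is not an edgeless graph, so tw(G) ≥ 1. The upper and lower bounds meet at 1, so that is the treewidth.

1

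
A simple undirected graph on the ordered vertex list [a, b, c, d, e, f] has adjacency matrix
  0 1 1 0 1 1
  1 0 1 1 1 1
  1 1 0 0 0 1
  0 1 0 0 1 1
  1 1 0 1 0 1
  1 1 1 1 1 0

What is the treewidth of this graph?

3

A width-3 tree decomposition is:
Bags: B1 = {a, b, c, f}  B2 = {a, b, e, f}  B3 = {b, d, e, f}
Tree: B1–B2, B2–B3
Every bag has size at most 4, so the width is 4 − 1 = 3 and tw(G) ≤ 3. On the other hand G contains the 4-clique {b, d, e, f}. A clique must lie in a single bag of any decomposition, so no decomposition can have width below 3. Hence tw(G) = 3 exactly.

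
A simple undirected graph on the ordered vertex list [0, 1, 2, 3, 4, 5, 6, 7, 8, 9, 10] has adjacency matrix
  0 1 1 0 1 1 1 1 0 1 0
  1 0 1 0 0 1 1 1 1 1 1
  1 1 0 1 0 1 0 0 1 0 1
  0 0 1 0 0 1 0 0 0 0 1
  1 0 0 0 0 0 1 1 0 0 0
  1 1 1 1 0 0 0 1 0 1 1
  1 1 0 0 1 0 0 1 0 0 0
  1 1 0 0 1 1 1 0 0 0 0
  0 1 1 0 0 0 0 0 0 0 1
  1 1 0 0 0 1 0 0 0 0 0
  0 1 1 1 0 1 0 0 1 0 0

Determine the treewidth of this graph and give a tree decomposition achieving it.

Treewidth 3.
One such decomposition:
Bags: B1 = {0, 1, 5, 7}  B2 = {0, 1, 5, 9}  B3 = {0, 1, 6, 7}  B4 = {0, 1, 2, 5}  B5 = {1, 2, 5, 10}  B6 = {0, 4, 6, 7}  B7 = {1, 2, 8, 10}  B8 = {2, 3, 5, 10}
Tree: B1–B2, B1–B3, B2–B4, B4–B5, B3–B6, B5–B7, B5–B8

Every bag has size at most 4, so the width is 4 − 1 = 3 and tw(G) ≤ 3. For the lower bound, the 4 vertices {0, 1, 5, 9} are pairwise adjacent, and any tree decomposition puts a clique entirely inside one bag — forcing width ≥ 3. Combining the bounds, tw(G) = 3.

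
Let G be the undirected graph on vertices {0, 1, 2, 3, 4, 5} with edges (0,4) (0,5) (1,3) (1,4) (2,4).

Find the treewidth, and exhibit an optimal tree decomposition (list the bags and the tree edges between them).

Each bag holds 2 vertices, so the decomposition has width 1, which upper-bounds the treewidth. Any graph with an edge has treewidth ≥ 1, and G has the edge 2–4. Therefore the treewidth is 1.

Treewidth 1.
Bags: B1 = {2, 4}  B2 = {0, 4}  B3 = {1, 4}  B4 = {0, 5}  B5 = {1, 3}
Tree: B1–B2, B1–B3, B2–B4, B3–B5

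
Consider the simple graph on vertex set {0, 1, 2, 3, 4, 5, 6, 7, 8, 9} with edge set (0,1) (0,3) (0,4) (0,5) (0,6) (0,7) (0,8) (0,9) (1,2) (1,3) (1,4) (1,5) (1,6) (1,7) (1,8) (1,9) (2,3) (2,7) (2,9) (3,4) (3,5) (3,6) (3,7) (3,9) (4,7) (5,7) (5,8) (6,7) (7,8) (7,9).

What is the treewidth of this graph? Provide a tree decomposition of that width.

Treewidth 4.
Bags: B1 = {0, 1, 3, 7, 9}  B2 = {0, 1, 3, 6, 7}  B3 = {0, 1, 3, 5, 7}  B4 = {0, 1, 3, 4, 7}  B5 = {1, 2, 3, 7, 9}  B6 = {0, 1, 5, 7, 8}
Tree: B1–B2, B1–B3, B3–B4, B1–B5, B3–B6

The largest bag has 5 vertices, giving width 4; this decomposition certifies tw(G) ≤ 4. For the lower bound, the 5 vertices {0, 1, 5, 7, 8} are pairwise adjacent, and any tree decomposition puts a clique entirely inside one bag — forcing width ≥ 4. Combining the bounds, tw(G) = 4.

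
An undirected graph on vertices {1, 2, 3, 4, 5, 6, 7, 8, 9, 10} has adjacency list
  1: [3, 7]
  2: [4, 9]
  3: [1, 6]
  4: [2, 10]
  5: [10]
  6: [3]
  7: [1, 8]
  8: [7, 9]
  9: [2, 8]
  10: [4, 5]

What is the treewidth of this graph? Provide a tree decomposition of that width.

Treewidth 1.
One optimal decomposition is:
Bags: B1 = {3, 6}  B2 = {1, 3}  B3 = {1, 7}  B4 = {7, 8}  B5 = {8, 9}  B6 = {2, 9}  B7 = {2, 4}  B8 = {4, 10}  B9 = {5, 10}
Tree: B1–B2, B2–B3, B3–B4, B4–B5, B5–B6, B6–B7, B7–B8, B8–B9

Each bag holds 2 vertices, so the decomposition has width 1, which upper-bounds the treewidth. Since G has at least one edge (e.g. 6–3), it is not an edgeless graph, so tw(G) ≥ 1. Hence tw(G) = 1 exactly.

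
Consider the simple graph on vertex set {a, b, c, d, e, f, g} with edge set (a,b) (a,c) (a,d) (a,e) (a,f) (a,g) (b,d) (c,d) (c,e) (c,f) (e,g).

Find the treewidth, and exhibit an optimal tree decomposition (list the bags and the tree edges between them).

Treewidth 2.
Bags: B1 = {a, c, f}  B2 = {a, c, e}  B3 = {a, c, d}  B4 = {a, b, d}  B5 = {a, e, g}
Tree: B1–B2, B2–B3, B3–B4, B2–B5

The largest bag has 3 vertices, giving width 2; this decomposition certifies tw(G) ≤ 2. On the other hand G contains the 3-clique {a, e, g}. A clique must lie in a single bag of any decomposition, so no decomposition can have width below 2. Hence tw(G) = 2 exactly.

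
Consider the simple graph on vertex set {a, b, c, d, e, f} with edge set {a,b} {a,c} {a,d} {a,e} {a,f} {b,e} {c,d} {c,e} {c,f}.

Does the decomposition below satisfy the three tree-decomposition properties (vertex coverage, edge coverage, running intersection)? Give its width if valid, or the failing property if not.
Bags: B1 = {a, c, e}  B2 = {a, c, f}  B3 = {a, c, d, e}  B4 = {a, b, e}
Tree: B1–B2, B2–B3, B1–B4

A tree decomposition must satisfy three properties: every vertex lies in some bag; for every edge, both endpoints lie together in some bag; and for every vertex, the bags containing it form a connected subtree. Here bags containing vertex e are not connected in the tree, so the decomposition is invalid.

No — bags containing vertex e are not connected in the tree.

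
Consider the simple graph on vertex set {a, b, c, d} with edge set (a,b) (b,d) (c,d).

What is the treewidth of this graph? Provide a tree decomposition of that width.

Treewidth 1.
One such decomposition:
Bags: B1 = {a, b}  B2 = {b, d}  B3 = {c, d}
Tree: B1–B2, B2–B3

The largest bag has 2 vertices, giving width 1; this decomposition certifies tw(G) ≤ 1. G has an edge, so its treewidth is at least 1. Combining the bounds, tw(G) = 1.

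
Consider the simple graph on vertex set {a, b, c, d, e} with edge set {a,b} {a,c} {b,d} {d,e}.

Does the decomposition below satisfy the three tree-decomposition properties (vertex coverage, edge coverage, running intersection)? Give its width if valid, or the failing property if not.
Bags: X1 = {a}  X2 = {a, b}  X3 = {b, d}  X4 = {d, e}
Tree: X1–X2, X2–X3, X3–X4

No — vertex c appears in no bag.

A tree decomposition must satisfy three properties: every vertex lies in some bag; for every edge, both endpoints lie together in some bag; and for every vertex, the bags containing it form a connected subtree. Here vertex c appears in no bag, so the decomposition is invalid.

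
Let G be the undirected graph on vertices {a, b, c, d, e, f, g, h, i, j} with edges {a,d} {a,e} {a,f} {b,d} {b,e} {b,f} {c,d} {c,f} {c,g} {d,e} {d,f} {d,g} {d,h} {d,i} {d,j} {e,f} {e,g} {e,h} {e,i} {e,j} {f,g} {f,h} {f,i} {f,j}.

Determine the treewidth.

A width-3 tree decomposition is:
Bags: B1 = {d, e, f, h}  B2 = {d, e, f, g}  B3 = {b, d, e, f}  B4 = {d, e, f, i}  B5 = {d, e, f, j}  B6 = {a, d, e, f}  B7 = {c, d, f, g}
Tree: B1–B2, B1–B3, B1–B4, B3–B5, B5–B6, B2–B7
Each bag holds 4 vertices, so the decomposition has width 3, which upper-bounds the treewidth. For the lower bound, the 4 vertices {d, e, f, g} are pairwise adjacent, and any tree decomposition puts a clique entirely inside one bag — forcing width ≥ 3. Therefore the treewidth is 3.

3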